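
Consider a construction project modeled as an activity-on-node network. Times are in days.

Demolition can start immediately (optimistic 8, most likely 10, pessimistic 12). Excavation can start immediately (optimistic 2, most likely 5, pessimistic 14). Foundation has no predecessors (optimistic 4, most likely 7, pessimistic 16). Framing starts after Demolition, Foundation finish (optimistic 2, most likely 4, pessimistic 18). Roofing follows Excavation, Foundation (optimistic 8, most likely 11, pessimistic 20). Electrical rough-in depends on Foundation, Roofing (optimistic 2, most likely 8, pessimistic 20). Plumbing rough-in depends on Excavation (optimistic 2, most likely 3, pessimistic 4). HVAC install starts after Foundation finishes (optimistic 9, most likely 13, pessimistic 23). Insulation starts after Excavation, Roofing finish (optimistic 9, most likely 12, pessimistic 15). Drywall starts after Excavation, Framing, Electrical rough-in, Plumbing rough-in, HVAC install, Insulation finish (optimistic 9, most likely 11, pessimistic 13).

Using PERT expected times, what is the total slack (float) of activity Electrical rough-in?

te_Demolition = (8 + 4·10 + 12)/6 = 60/6 = 10
te_Excavation = (2 + 4·5 + 14)/6 = 36/6 = 6
te_Foundation = (4 + 4·7 + 16)/6 = 48/6 = 8
te_Framing = (2 + 4·4 + 18)/6 = 36/6 = 6
te_Roofing = (8 + 4·11 + 20)/6 = 72/6 = 12
te_Electrical rough-in = (2 + 4·8 + 20)/6 = 54/6 = 9
te_Plumbing rough-in = (2 + 4·3 + 4)/6 = 18/6 = 3
te_HVAC install = (9 + 4·13 + 23)/6 = 84/6 = 14
te_Insulation = (9 + 4·12 + 15)/6 = 72/6 = 12
te_Drywall = (9 + 4·11 + 13)/6 = 66/6 = 11

Forward pass:
ES_Demolition = 0; EF_Demolition = 10
ES_Excavation = 0; EF_Excavation = 6
ES_Foundation = 0; EF_Foundation = 8
ES_Framing = max(EF_Demolition=10, EF_Foundation=8) = 10; EF_Framing = 10+6 = 16
ES_Roofing = max(EF_Excavation=6, EF_Foundation=8) = 8; EF_Roofing = 8+12 = 20
ES_Electrical rough-in = max(EF_Foundation=8, EF_Roofing=20) = 20; EF_Electrical rough-in = 20+9 = 29
ES_Plumbing rough-in = 6; EF_Plumbing rough-in = 6+3 = 9
ES_HVAC install = 8; EF_HVAC install = 8+14 = 22
ES_Insulation = max(EF_Excavation=6, EF_Roofing=20) = 20; EF_Insulation = 20+12 = 32
ES_Drywall = max(EF_Excavation=6, EF_Framing=16, EF_Electrical rough-in=29, EF_Plumbing rough-in=9, EF_HVAC install=22, EF_Insulation=32) = 32; EF_Drywall = 32+11 = 43
Expected project duration μ = 43 days. Critical path: Foundation → Roofing → Insulation → Drywall.

Backward pass:
LF_Drywall = 43; LS_Drywall = 43−11 = 32
LF_Insulation = LS_Drywall = 32; LS_Insulation = 32−12 = 20
LF_HVAC install = LS_Drywall = 32; LS_HVAC install = 32−14 = 18
LF_Plumbing rough-in = LS_Drywall = 32; LS_Plumbing rough-in = 32−3 = 29
LF_Electrical rough-in = LS_Drywall = 32; LS_Electrical rough-in = 32−9 = 23
LF_Roofing = min(LS_Electrical rough-in=23, LS_Insulation=20) = 20; LS_Roofing = 20−12 = 8
LF_Framing = LS_Drywall = 32; LS_Framing = 32−6 = 26
LF_Foundation = min(LS_Framing=26, LS_Roofing=8, LS_Electrical rough-in=23, LS_HVAC install=18) = 8; LS_Foundation = 8−8 = 0
LF_Excavation = min(LS_Roofing=8, LS_Plumbing rough-in=29, LS_Insulation=20, LS_Drywall=32) = 8; LS_Excavation = 8−6 = 2
LF_Demolition = LS_Framing = 26; LS_Demolition = 26−10 = 16
Slack_Electrical rough-in = LS_Electrical rough-in − ES_Electrical rough-in = 23 − 20 = 3

3 days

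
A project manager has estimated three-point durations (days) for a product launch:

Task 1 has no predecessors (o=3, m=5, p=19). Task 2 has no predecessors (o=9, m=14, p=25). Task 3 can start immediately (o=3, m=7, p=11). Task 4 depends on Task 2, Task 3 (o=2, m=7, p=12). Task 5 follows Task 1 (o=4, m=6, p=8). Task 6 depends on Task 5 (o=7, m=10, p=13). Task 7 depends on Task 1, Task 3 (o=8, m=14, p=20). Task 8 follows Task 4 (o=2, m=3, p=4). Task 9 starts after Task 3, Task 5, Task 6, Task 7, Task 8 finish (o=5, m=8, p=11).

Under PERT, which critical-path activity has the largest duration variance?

Task 2

te_Task 1 = (3 + 4·5 + 19)/6 = 42/6 = 7; σ²_Task 1 = ((19−3)/6)² = 7.111
te_Task 2 = (9 + 4·14 + 25)/6 = 90/6 = 15; σ²_Task 2 = ((25−9)/6)² = 7.111
te_Task 3 = (3 + 4·7 + 11)/6 = 42/6 = 7; σ²_Task 3 = ((11−3)/6)² = 1.778
te_Task 4 = (2 + 4·7 + 12)/6 = 42/6 = 7; σ²_Task 4 = ((12−2)/6)² = 2.778
te_Task 5 = (4 + 4·6 + 8)/6 = 36/6 = 6; σ²_Task 5 = ((8−4)/6)² = 0.444
te_Task 6 = (7 + 4·10 + 13)/6 = 60/6 = 10; σ²_Task 6 = ((13−7)/6)² = 1.000
te_Task 7 = (8 + 4·14 + 20)/6 = 84/6 = 14; σ²_Task 7 = ((20−8)/6)² = 4.000
te_Task 8 = (2 + 4·3 + 4)/6 = 18/6 = 3; σ²_Task 8 = ((4−2)/6)² = 0.111
te_Task 9 = (5 + 4·8 + 11)/6 = 48/6 = 8; σ²_Task 9 = ((11−5)/6)² = 1.000

Forward pass:
ES_Task 1 = 0; EF_Task 1 = 7
ES_Task 2 = 0; EF_Task 2 = 15
ES_Task 3 = 0; EF_Task 3 = 7
ES_Task 4 = max(EF_Task 2=15, EF_Task 3=7) = 15; EF_Task 4 = 15+7 = 22
ES_Task 5 = 7; EF_Task 5 = 7+6 = 13
ES_Task 6 = 13; EF_Task 6 = 13+10 = 23
ES_Task 7 = max(EF_Task 1=7, EF_Task 3=7) = 7; EF_Task 7 = 7+14 = 21
ES_Task 8 = 22; EF_Task 8 = 22+3 = 25
ES_Task 9 = max(EF_Task 3=7, EF_Task 5=13, EF_Task 6=23, EF_Task 7=21, EF_Task 8=25) = 25; EF_Task 9 = 25+8 = 33
Expected project duration μ = 33 days. Critical path: Task 2 → Task 4 → Task 8 → Task 9.

Variances on critical path: σ²_Task 2=7.111, σ²_Task 4=2.778, σ²_Task 8=0.111, σ²_Task 9=1.000.
Largest is σ²_Task 2 = 7.111.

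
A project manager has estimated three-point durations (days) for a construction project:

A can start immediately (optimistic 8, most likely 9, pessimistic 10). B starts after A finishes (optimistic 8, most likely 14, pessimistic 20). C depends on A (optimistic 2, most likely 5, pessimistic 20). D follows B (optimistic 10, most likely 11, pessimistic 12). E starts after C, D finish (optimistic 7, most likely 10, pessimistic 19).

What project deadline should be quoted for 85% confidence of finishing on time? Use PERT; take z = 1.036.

48.0 days

te_A = (8 + 4·9 + 10)/6 = 54/6 = 9; σ²_A = ((10−8)/6)² = 0.111
te_B = (8 + 4·14 + 20)/6 = 84/6 = 14; σ²_B = ((20−8)/6)² = 4.000
te_C = (2 + 4·5 + 20)/6 = 42/6 = 7; σ²_C = ((20−2)/6)² = 9.000
te_D = (10 + 4·11 + 12)/6 = 66/6 = 11; σ²_D = ((12−10)/6)² = 0.111
te_E = (7 + 4·10 + 19)/6 = 66/6 = 11; σ²_E = ((19−7)/6)² = 4.000

Forward pass:
ES_A = 0; EF_A = 9
ES_B = 9; EF_B = 9+14 = 23
ES_C = 9; EF_C = 9+7 = 16
ES_D = 23; EF_D = 23+11 = 34
ES_E = max(EF_C=16, EF_D=34) = 34; EF_E = 34+11 = 45
Expected project duration μ = 45 days. Critical path: A → B → D → E.

Variance along critical path = 0.111 + 4.000 + 0.111 + 4.000 = 8.222; σ = 2.867 days.
D = μ + z·σ = 45 + 1.036·2.867 = 48.0 days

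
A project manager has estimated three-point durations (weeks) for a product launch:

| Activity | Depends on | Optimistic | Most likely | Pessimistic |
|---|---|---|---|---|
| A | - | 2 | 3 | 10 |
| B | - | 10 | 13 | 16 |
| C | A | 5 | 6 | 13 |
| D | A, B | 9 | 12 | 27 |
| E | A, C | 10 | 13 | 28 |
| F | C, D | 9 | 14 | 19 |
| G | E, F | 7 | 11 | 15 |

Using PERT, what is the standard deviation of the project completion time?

3.82 weeks

te_A = (2 + 4·3 + 10)/6 = 24/6 = 4; σ²_A = ((10−2)/6)² = 1.778
te_B = (10 + 4·13 + 16)/6 = 78/6 = 13; σ²_B = ((16−10)/6)² = 1.000
te_C = (5 + 4·6 + 13)/6 = 42/6 = 7; σ²_C = ((13−5)/6)² = 1.778
te_D = (9 + 4·12 + 27)/6 = 84/6 = 14; σ²_D = ((27−9)/6)² = 9.000
te_E = (10 + 4·13 + 28)/6 = 90/6 = 15; σ²_E = ((28−10)/6)² = 9.000
te_F = (9 + 4·14 + 19)/6 = 84/6 = 14; σ²_F = ((19−9)/6)² = 2.778
te_G = (7 + 4·11 + 15)/6 = 66/6 = 11; σ²_G = ((15−7)/6)² = 1.778

Forward pass:
ES_A = 0; EF_A = 4
ES_B = 0; EF_B = 13
ES_C = 4; EF_C = 4+7 = 11
ES_D = max(EF_A=4, EF_B=13) = 13; EF_D = 13+14 = 27
ES_E = max(EF_A=4, EF_C=11) = 11; EF_E = 11+15 = 26
ES_F = max(EF_C=11, EF_D=27) = 27; EF_F = 27+14 = 41
ES_G = max(EF_E=26, EF_F=41) = 41; EF_G = 41+11 = 52
Expected project duration μ = 52 weeks. Critical path: B → D → F → G.

Variance along critical path = 1.000 + 9.000 + 2.778 + 1.778 = 14.556
σ = √14.556 = 3.815 weeks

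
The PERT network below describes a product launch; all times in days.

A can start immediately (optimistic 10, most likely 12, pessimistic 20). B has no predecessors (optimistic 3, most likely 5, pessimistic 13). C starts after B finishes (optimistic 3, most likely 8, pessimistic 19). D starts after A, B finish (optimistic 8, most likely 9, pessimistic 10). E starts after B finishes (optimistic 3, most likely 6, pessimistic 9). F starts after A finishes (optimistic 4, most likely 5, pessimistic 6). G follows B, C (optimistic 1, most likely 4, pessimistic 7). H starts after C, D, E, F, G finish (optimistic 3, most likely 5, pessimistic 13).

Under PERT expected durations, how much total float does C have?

3 days

te_A = (10 + 4·12 + 20)/6 = 78/6 = 13
te_B = (3 + 4·5 + 13)/6 = 36/6 = 6
te_C = (3 + 4·8 + 19)/6 = 54/6 = 9
te_D = (8 + 4·9 + 10)/6 = 54/6 = 9
te_E = (3 + 4·6 + 9)/6 = 36/6 = 6
te_F = (4 + 4·5 + 6)/6 = 30/6 = 5
te_G = (1 + 4·4 + 7)/6 = 24/6 = 4
te_H = (3 + 4·5 + 13)/6 = 36/6 = 6

Forward pass:
ES_A = 0; EF_A = 13
ES_B = 0; EF_B = 6
ES_C = 6; EF_C = 6+9 = 15
ES_D = max(EF_A=13, EF_B=6) = 13; EF_D = 13+9 = 22
ES_E = 6; EF_E = 6+6 = 12
ES_F = 13; EF_F = 13+5 = 18
ES_G = max(EF_B=6, EF_C=15) = 15; EF_G = 15+4 = 19
ES_H = max(EF_C=15, EF_D=22, EF_E=12, EF_F=18, EF_G=19) = 22; EF_H = 22+6 = 28
Expected project duration μ = 28 days. Critical path: A → D → H.

Backward pass:
LF_H = 28; LS_H = 28−6 = 22
LF_G = LS_H = 22; LS_G = 22−4 = 18
LF_F = LS_H = 22; LS_F = 22−5 = 17
LF_E = LS_H = 22; LS_E = 22−6 = 16
LF_D = LS_H = 22; LS_D = 22−9 = 13
LF_C = min(LS_G=18, LS_H=22) = 18; LS_C = 18−9 = 9
LF_B = min(LS_C=9, LS_D=13, LS_E=16, LS_G=18) = 9; LS_B = 9−6 = 3
LF_A = min(LS_D=13, LS_F=17) = 13; LS_A = 13−13 = 0
Slack_C = LS_C − ES_C = 9 − 6 = 3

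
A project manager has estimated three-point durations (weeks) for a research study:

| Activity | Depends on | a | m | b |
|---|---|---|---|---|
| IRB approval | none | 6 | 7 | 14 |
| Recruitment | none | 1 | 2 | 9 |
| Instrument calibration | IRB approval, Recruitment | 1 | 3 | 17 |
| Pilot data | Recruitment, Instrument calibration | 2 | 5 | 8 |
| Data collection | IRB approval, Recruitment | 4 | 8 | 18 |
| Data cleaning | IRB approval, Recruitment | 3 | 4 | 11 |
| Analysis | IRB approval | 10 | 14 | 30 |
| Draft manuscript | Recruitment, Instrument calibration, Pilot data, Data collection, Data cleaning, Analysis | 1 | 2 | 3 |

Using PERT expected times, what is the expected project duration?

26 weeks

te_IRB approval = (6 + 4·7 + 14)/6 = 48/6 = 8
te_Recruitment = (1 + 4·2 + 9)/6 = 18/6 = 3
te_Instrument calibration = (1 + 4·3 + 17)/6 = 30/6 = 5
te_Pilot data = (2 + 4·5 + 8)/6 = 30/6 = 5
te_Data collection = (4 + 4·8 + 18)/6 = 54/6 = 9
te_Data cleaning = (3 + 4·4 + 11)/6 = 30/6 = 5
te_Analysis = (10 + 4·14 + 30)/6 = 96/6 = 16
te_Draft manuscript = (1 + 4·2 + 3)/6 = 12/6 = 2

Forward pass:
ES_IRB approval = 0; EF_IRB approval = 8
ES_Recruitment = 0; EF_Recruitment = 3
ES_Instrument calibration = max(EF_IRB approval=8, EF_Recruitment=3) = 8; EF_Instrument calibration = 8+5 = 13
ES_Pilot data = max(EF_Recruitment=3, EF_Instrument calibration=13) = 13; EF_Pilot data = 13+5 = 18
ES_Data collection = max(EF_IRB approval=8, EF_Recruitment=3) = 8; EF_Data collection = 8+9 = 17
ES_Data cleaning = max(EF_IRB approval=8, EF_Recruitment=3) = 8; EF_Data cleaning = 8+5 = 13
ES_Analysis = 8; EF_Analysis = 8+16 = 24
ES_Draft manuscript = max(EF_Recruitment=3, EF_Instrument calibration=13, EF_Pilot data=18, EF_Data collection=17, EF_Data cleaning=13, EF_Analysis=24) = 24; EF_Draft manuscript = 24+2 = 26
Expected project duration μ = 26 weeks. Critical path: IRB approval → Analysis → Draft manuscript.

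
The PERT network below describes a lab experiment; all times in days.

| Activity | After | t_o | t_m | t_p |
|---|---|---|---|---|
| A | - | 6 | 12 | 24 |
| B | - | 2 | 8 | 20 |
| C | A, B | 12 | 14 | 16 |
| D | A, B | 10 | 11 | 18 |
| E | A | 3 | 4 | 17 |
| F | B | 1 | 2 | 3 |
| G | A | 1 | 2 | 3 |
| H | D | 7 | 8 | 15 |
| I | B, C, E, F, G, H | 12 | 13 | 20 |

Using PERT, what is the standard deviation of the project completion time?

3.79 days

te_A = (6 + 4·12 + 24)/6 = 78/6 = 13; σ²_A = ((24−6)/6)² = 9.000
te_B = (2 + 4·8 + 20)/6 = 54/6 = 9; σ²_B = ((20−2)/6)² = 9.000
te_C = (12 + 4·14 + 16)/6 = 84/6 = 14; σ²_C = ((16−12)/6)² = 0.444
te_D = (10 + 4·11 + 18)/6 = 72/6 = 12; σ²_D = ((18−10)/6)² = 1.778
te_E = (3 + 4·4 + 17)/6 = 36/6 = 6; σ²_E = ((17−3)/6)² = 5.444
te_F = (1 + 4·2 + 3)/6 = 12/6 = 2; σ²_F = ((3−1)/6)² = 0.111
te_G = (1 + 4·2 + 3)/6 = 12/6 = 2; σ²_G = ((3−1)/6)² = 0.111
te_H = (7 + 4·8 + 15)/6 = 54/6 = 9; σ²_H = ((15−7)/6)² = 1.778
te_I = (12 + 4·13 + 20)/6 = 84/6 = 14; σ²_I = ((20−12)/6)² = 1.778

Forward pass:
ES_A = 0; EF_A = 13
ES_B = 0; EF_B = 9
ES_C = max(EF_A=13, EF_B=9) = 13; EF_C = 13+14 = 27
ES_D = max(EF_A=13, EF_B=9) = 13; EF_D = 13+12 = 25
ES_E = 13; EF_E = 13+6 = 19
ES_F = 9; EF_F = 9+2 = 11
ES_G = 13; EF_G = 13+2 = 15
ES_H = 25; EF_H = 25+9 = 34
ES_I = max(EF_B=9, EF_C=27, EF_E=19, EF_F=11, EF_G=15, EF_H=34) = 34; EF_I = 34+14 = 48
Expected project duration μ = 48 days. Critical path: A → D → H → I.

Variance along critical path = 9.000 + 1.778 + 1.778 + 1.778 = 14.333
σ = √14.333 = 3.786 days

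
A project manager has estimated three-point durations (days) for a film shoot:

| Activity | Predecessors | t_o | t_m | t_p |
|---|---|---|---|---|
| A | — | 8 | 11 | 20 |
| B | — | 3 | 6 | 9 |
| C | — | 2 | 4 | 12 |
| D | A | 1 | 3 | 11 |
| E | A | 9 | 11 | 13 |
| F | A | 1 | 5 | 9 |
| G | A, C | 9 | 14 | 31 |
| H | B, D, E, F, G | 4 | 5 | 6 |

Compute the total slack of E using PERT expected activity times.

5 days

te_A = (8 + 4·11 + 20)/6 = 72/6 = 12
te_B = (3 + 4·6 + 9)/6 = 36/6 = 6
te_C = (2 + 4·4 + 12)/6 = 30/6 = 5
te_D = (1 + 4·3 + 11)/6 = 24/6 = 4
te_E = (9 + 4·11 + 13)/6 = 66/6 = 11
te_F = (1 + 4·5 + 9)/6 = 30/6 = 5
te_G = (9 + 4·14 + 31)/6 = 96/6 = 16
te_H = (4 + 4·5 + 6)/6 = 30/6 = 5

Forward pass:
ES_A = 0; EF_A = 12
ES_B = 0; EF_B = 6
ES_C = 0; EF_C = 5
ES_D = 12; EF_D = 12+4 = 16
ES_E = 12; EF_E = 12+11 = 23
ES_F = 12; EF_F = 12+5 = 17
ES_G = max(EF_A=12, EF_C=5) = 12; EF_G = 12+16 = 28
ES_H = max(EF_B=6, EF_D=16, EF_E=23, EF_F=17, EF_G=28) = 28; EF_H = 28+5 = 33
Expected project duration μ = 33 days. Critical path: A → G → H.

Backward pass:
LF_H = 33; LS_H = 33−5 = 28
LF_G = LS_H = 28; LS_G = 28−16 = 12
LF_F = LS_H = 28; LS_F = 28−5 = 23
LF_E = LS_H = 28; LS_E = 28−11 = 17
LF_D = LS_H = 28; LS_D = 28−4 = 24
LF_C = LS_G = 12; LS_C = 12−5 = 7
LF_B = LS_H = 28; LS_B = 28−6 = 22
LF_A = min(LS_D=24, LS_E=17, LS_F=23, LS_G=12) = 12; LS_A = 12−12 = 0
Slack_E = LS_E − ES_E = 17 − 12 = 5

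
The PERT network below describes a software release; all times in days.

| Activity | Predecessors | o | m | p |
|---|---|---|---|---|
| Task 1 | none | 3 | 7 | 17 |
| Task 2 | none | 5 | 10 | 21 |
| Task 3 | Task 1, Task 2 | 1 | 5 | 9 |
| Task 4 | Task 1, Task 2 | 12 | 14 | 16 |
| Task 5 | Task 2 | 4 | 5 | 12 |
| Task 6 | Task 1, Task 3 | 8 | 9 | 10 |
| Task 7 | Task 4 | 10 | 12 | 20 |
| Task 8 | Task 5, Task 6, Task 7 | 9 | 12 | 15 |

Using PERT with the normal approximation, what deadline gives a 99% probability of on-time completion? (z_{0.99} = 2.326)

57.8 days

te_Task 1 = (3 + 4·7 + 17)/6 = 48/6 = 8; σ²_Task 1 = ((17−3)/6)² = 5.444
te_Task 2 = (5 + 4·10 + 21)/6 = 66/6 = 11; σ²_Task 2 = ((21−5)/6)² = 7.111
te_Task 3 = (1 + 4·5 + 9)/6 = 30/6 = 5; σ²_Task 3 = ((9−1)/6)² = 1.778
te_Task 4 = (12 + 4·14 + 16)/6 = 84/6 = 14; σ²_Task 4 = ((16−12)/6)² = 0.444
te_Task 5 = (4 + 4·5 + 12)/6 = 36/6 = 6; σ²_Task 5 = ((12−4)/6)² = 1.778
te_Task 6 = (8 + 4·9 + 10)/6 = 54/6 = 9; σ²_Task 6 = ((10−8)/6)² = 0.111
te_Task 7 = (10 + 4·12 + 20)/6 = 78/6 = 13; σ²_Task 7 = ((20−10)/6)² = 2.778
te_Task 8 = (9 + 4·12 + 15)/6 = 72/6 = 12; σ²_Task 8 = ((15−9)/6)² = 1.000

Forward pass:
ES_Task 1 = 0; EF_Task 1 = 8
ES_Task 2 = 0; EF_Task 2 = 11
ES_Task 3 = max(EF_Task 1=8, EF_Task 2=11) = 11; EF_Task 3 = 11+5 = 16
ES_Task 4 = max(EF_Task 1=8, EF_Task 2=11) = 11; EF_Task 4 = 11+14 = 25
ES_Task 5 = 11; EF_Task 5 = 11+6 = 17
ES_Task 6 = max(EF_Task 1=8, EF_Task 3=16) = 16; EF_Task 6 = 16+9 = 25
ES_Task 7 = 25; EF_Task 7 = 25+13 = 38
ES_Task 8 = max(EF_Task 5=17, EF_Task 6=25, EF_Task 7=38) = 38; EF_Task 8 = 38+12 = 50
Expected project duration μ = 50 days. Critical path: Task 2 → Task 4 → Task 7 → Task 8.

Variance along critical path = 7.111 + 0.444 + 2.778 + 1.000 = 11.333; σ = 3.367 days.
D = μ + z·σ = 50 + 2.326·3.367 = 57.8 days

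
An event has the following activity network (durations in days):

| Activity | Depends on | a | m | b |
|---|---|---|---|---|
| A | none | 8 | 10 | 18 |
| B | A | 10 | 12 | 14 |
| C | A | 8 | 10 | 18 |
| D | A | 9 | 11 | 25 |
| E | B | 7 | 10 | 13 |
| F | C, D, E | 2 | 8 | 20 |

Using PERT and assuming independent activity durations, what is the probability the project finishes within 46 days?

0.864

te_A = (8 + 4·10 + 18)/6 = 66/6 = 11; σ²_A = ((18−8)/6)² = 2.778
te_B = (10 + 4·12 + 14)/6 = 72/6 = 12; σ²_B = ((14−10)/6)² = 0.444
te_C = (8 + 4·10 + 18)/6 = 66/6 = 11; σ²_C = ((18−8)/6)² = 2.778
te_D = (9 + 4·11 + 25)/6 = 78/6 = 13; σ²_D = ((25−9)/6)² = 7.111
te_E = (7 + 4·10 + 13)/6 = 60/6 = 10; σ²_E = ((13−7)/6)² = 1.000
te_F = (2 + 4·8 + 20)/6 = 54/6 = 9; σ²_F = ((20−2)/6)² = 9.000

Forward pass:
ES_A = 0; EF_A = 11
ES_B = 11; EF_B = 11+12 = 23
ES_C = 11; EF_C = 11+11 = 22
ES_D = 11; EF_D = 11+13 = 24
ES_E = 23; EF_E = 23+10 = 33
ES_F = max(EF_C=22, EF_D=24, EF_E=33) = 33; EF_F = 33+9 = 42
Expected project duration μ = 42 days. Critical path: A → B → E → F.

Variance along critical path = 2.778 + 0.444 + 1.000 + 9.000 = 13.222; σ = √13.222 = 3.636 days.
Z = (46 − 42) / 3.636 = 1.100
P(T ≤ 46) = Φ(1.100) ≈ 0.864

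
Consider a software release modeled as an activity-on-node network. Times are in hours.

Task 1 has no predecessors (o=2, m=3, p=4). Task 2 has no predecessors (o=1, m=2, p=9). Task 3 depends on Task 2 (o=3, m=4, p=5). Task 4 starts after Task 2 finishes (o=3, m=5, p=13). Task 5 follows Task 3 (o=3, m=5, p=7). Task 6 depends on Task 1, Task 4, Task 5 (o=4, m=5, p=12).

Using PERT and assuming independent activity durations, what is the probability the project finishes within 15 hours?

0.069

te_Task 1 = (2 + 4·3 + 4)/6 = 18/6 = 3; σ²_Task 1 = ((4−2)/6)² = 0.111
te_Task 2 = (1 + 4·2 + 9)/6 = 18/6 = 3; σ²_Task 2 = ((9−1)/6)² = 1.778
te_Task 3 = (3 + 4·4 + 5)/6 = 24/6 = 4; σ²_Task 3 = ((5−3)/6)² = 0.111
te_Task 4 = (3 + 4·5 + 13)/6 = 36/6 = 6; σ²_Task 4 = ((13−3)/6)² = 2.778
te_Task 5 = (3 + 4·5 + 7)/6 = 30/6 = 5; σ²_Task 5 = ((7−3)/6)² = 0.444
te_Task 6 = (4 + 4·5 + 12)/6 = 36/6 = 6; σ²_Task 6 = ((12−4)/6)² = 1.778

Forward pass:
ES_Task 1 = 0; EF_Task 1 = 3
ES_Task 2 = 0; EF_Task 2 = 3
ES_Task 3 = 3; EF_Task 3 = 3+4 = 7
ES_Task 4 = 3; EF_Task 4 = 3+6 = 9
ES_Task 5 = 7; EF_Task 5 = 7+5 = 12
ES_Task 6 = max(EF_Task 1=3, EF_Task 4=9, EF_Task 5=12) = 12; EF_Task 6 = 12+6 = 18
Expected project duration μ = 18 hours. Critical path: Task 2 → Task 3 → Task 5 → Task 6.

Variance along critical path = 1.778 + 0.111 + 0.444 + 1.778 = 4.111; σ = √4.111 = 2.028 hours.
Z = (15 − 18) / 2.028 = -1.480
P(T ≤ 15) = Φ(-1.480) ≈ 0.069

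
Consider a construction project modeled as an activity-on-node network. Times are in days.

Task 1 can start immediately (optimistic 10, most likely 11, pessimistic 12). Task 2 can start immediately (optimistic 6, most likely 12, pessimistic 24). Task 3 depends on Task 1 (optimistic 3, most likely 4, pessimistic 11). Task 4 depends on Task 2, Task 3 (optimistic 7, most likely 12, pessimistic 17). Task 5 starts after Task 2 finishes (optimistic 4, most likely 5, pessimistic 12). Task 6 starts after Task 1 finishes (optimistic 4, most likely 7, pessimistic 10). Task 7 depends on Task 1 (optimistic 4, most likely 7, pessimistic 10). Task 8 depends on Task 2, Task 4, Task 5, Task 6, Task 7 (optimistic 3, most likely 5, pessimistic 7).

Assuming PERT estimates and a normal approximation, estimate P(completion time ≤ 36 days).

te_Task 1 = (10 + 4·11 + 12)/6 = 66/6 = 11; σ²_Task 1 = ((12−10)/6)² = 0.111
te_Task 2 = (6 + 4·12 + 24)/6 = 78/6 = 13; σ²_Task 2 = ((24−6)/6)² = 9.000
te_Task 3 = (3 + 4·4 + 11)/6 = 30/6 = 5; σ²_Task 3 = ((11−3)/6)² = 1.778
te_Task 4 = (7 + 4·12 + 17)/6 = 72/6 = 12; σ²_Task 4 = ((17−7)/6)² = 2.778
te_Task 5 = (4 + 4·5 + 12)/6 = 36/6 = 6; σ²_Task 5 = ((12−4)/6)² = 1.778
te_Task 6 = (4 + 4·7 + 10)/6 = 42/6 = 7; σ²_Task 6 = ((10−4)/6)² = 1.000
te_Task 7 = (4 + 4·7 + 10)/6 = 42/6 = 7; σ²_Task 7 = ((10−4)/6)² = 1.000
te_Task 8 = (3 + 4·5 + 7)/6 = 30/6 = 5; σ²_Task 8 = ((7−3)/6)² = 0.444

Forward pass:
ES_Task 1 = 0; EF_Task 1 = 11
ES_Task 2 = 0; EF_Task 2 = 13
ES_Task 3 = 11; EF_Task 3 = 11+5 = 16
ES_Task 4 = max(EF_Task 2=13, EF_Task 3=16) = 16; EF_Task 4 = 16+12 = 28
ES_Task 5 = 13; EF_Task 5 = 13+6 = 19
ES_Task 6 = 11; EF_Task 6 = 11+7 = 18
ES_Task 7 = 11; EF_Task 7 = 11+7 = 18
ES_Task 8 = max(EF_Task 2=13, EF_Task 4=28, EF_Task 5=19, EF_Task 6=18, EF_Task 7=18) = 28; EF_Task 8 = 28+5 = 33
Expected project duration μ = 33 days. Critical path: Task 1 → Task 3 → Task 4 → Task 8.

Variance along critical path = 0.111 + 1.778 + 2.778 + 0.444 = 5.111; σ = √5.111 = 2.261 days.
Z = (36 − 33) / 2.261 = 1.327
P(T ≤ 36) = Φ(1.327) ≈ 0.908

0.908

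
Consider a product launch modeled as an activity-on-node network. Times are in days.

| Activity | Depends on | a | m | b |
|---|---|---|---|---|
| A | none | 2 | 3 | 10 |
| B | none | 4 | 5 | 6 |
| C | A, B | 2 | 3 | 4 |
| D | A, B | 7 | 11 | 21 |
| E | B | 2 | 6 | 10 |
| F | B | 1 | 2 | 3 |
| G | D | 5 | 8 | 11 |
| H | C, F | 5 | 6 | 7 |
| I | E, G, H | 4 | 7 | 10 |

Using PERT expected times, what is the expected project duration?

te_A = (2 + 4·3 + 10)/6 = 24/6 = 4
te_B = (4 + 4·5 + 6)/6 = 30/6 = 5
te_C = (2 + 4·3 + 4)/6 = 18/6 = 3
te_D = (7 + 4·11 + 21)/6 = 72/6 = 12
te_E = (2 + 4·6 + 10)/6 = 36/6 = 6
te_F = (1 + 4·2 + 3)/6 = 12/6 = 2
te_G = (5 + 4·8 + 11)/6 = 48/6 = 8
te_H = (5 + 4·6 + 7)/6 = 36/6 = 6
te_I = (4 + 4·7 + 10)/6 = 42/6 = 7

Forward pass:
ES_A = 0; EF_A = 4
ES_B = 0; EF_B = 5
ES_C = max(EF_A=4, EF_B=5) = 5; EF_C = 5+3 = 8
ES_D = max(EF_A=4, EF_B=5) = 5; EF_D = 5+12 = 17
ES_E = 5; EF_E = 5+6 = 11
ES_F = 5; EF_F = 5+2 = 7
ES_G = 17; EF_G = 17+8 = 25
ES_H = max(EF_C=8, EF_F=7) = 8; EF_H = 8+6 = 14
ES_I = max(EF_E=11, EF_G=25, EF_H=14) = 25; EF_I = 25+7 = 32
Expected project duration μ = 32 days. Critical path: B → D → G → I.

32 days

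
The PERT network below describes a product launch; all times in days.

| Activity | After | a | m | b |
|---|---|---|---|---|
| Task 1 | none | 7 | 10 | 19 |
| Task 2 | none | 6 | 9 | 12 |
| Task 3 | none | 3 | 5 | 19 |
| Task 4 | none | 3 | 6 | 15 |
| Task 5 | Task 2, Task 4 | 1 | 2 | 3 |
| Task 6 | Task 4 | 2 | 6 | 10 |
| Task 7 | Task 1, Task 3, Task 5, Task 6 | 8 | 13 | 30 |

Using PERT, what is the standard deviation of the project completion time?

te_Task 1 = (7 + 4·10 + 19)/6 = 66/6 = 11; σ²_Task 1 = ((19−7)/6)² = 4.000
te_Task 2 = (6 + 4·9 + 12)/6 = 54/6 = 9; σ²_Task 2 = ((12−6)/6)² = 1.000
te_Task 3 = (3 + 4·5 + 19)/6 = 42/6 = 7; σ²_Task 3 = ((19−3)/6)² = 7.111
te_Task 4 = (3 + 4·6 + 15)/6 = 42/6 = 7; σ²_Task 4 = ((15−3)/6)² = 4.000
te_Task 5 = (1 + 4·2 + 3)/6 = 12/6 = 2; σ²_Task 5 = ((3−1)/6)² = 0.111
te_Task 6 = (2 + 4·6 + 10)/6 = 36/6 = 6; σ²_Task 6 = ((10−2)/6)² = 1.778
te_Task 7 = (8 + 4·13 + 30)/6 = 90/6 = 15; σ²_Task 7 = ((30−8)/6)² = 13.444

Forward pass:
ES_Task 1 = 0; EF_Task 1 = 11
ES_Task 2 = 0; EF_Task 2 = 9
ES_Task 3 = 0; EF_Task 3 = 7
ES_Task 4 = 0; EF_Task 4 = 7
ES_Task 5 = max(EF_Task 2=9, EF_Task 4=7) = 9; EF_Task 5 = 9+2 = 11
ES_Task 6 = 7; EF_Task 6 = 7+6 = 13
ES_Task 7 = max(EF_Task 1=11, EF_Task 3=7, EF_Task 5=11, EF_Task 6=13) = 13; EF_Task 7 = 13+15 = 28
Expected project duration μ = 28 days. Critical path: Task 4 → Task 6 → Task 7.

Variance along critical path = 4.000 + 1.778 + 13.444 = 19.222
σ = √19.222 = 4.384 days

4.38 days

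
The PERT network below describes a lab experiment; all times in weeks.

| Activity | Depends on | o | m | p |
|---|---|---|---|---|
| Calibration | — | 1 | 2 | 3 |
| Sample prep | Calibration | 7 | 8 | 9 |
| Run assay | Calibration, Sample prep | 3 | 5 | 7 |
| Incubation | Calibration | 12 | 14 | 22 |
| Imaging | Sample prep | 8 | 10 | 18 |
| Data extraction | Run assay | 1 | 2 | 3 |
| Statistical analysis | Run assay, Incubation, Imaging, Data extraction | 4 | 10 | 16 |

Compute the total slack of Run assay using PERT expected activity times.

te_Calibration = (1 + 4·2 + 3)/6 = 12/6 = 2
te_Sample prep = (7 + 4·8 + 9)/6 = 48/6 = 8
te_Run assay = (3 + 4·5 + 7)/6 = 30/6 = 5
te_Incubation = (12 + 4·14 + 22)/6 = 90/6 = 15
te_Imaging = (8 + 4·10 + 18)/6 = 66/6 = 11
te_Data extraction = (1 + 4·2 + 3)/6 = 12/6 = 2
te_Statistical analysis = (4 + 4·10 + 16)/6 = 60/6 = 10

Forward pass:
ES_Calibration = 0; EF_Calibration = 2
ES_Sample prep = 2; EF_Sample prep = 2+8 = 10
ES_Run assay = max(EF_Calibration=2, EF_Sample prep=10) = 10; EF_Run assay = 10+5 = 15
ES_Incubation = 2; EF_Incubation = 2+15 = 17
ES_Imaging = 10; EF_Imaging = 10+11 = 21
ES_Data extraction = 15; EF_Data extraction = 15+2 = 17
ES_Statistical analysis = max(EF_Run assay=15, EF_Incubation=17, EF_Imaging=21, EF_Data extraction=17) = 21; EF_Statistical analysis = 21+10 = 31
Expected project duration μ = 31 weeks. Critical path: Calibration → Sample prep → Imaging → Statistical analysis.

Backward pass:
LF_Statistical analysis = 31; LS_Statistical analysis = 31−10 = 21
LF_Data extraction = LS_Statistical analysis = 21; LS_Data extraction = 21−2 = 19
LF_Imaging = LS_Statistical analysis = 21; LS_Imaging = 21−11 = 10
LF_Incubation = LS_Statistical analysis = 21; LS_Incubation = 21−15 = 6
LF_Run assay = min(LS_Data extraction=19, LS_Statistical analysis=21) = 19; LS_Run assay = 19−5 = 14
LF_Sample prep = min(LS_Run assay=14, LS_Imaging=10) = 10; LS_Sample prep = 10−8 = 2
LF_Calibration = min(LS_Sample prep=2, LS_Run assay=14, LS_Incubation=6) = 2; LS_Calibration = 2−2 = 0
Slack_Run assay = LS_Run assay − ES_Run assay = 14 − 10 = 4

4 weeks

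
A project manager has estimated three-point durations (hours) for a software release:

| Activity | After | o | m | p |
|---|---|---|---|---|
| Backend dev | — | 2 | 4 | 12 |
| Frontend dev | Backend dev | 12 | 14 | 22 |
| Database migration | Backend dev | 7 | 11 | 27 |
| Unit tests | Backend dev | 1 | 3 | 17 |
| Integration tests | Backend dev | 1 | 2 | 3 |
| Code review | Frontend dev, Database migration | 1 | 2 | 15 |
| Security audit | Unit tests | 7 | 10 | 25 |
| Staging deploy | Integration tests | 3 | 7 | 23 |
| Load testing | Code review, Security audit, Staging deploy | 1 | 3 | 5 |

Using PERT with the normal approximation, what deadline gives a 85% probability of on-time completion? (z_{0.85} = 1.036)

30.5 hours

te_Backend dev = (2 + 4·4 + 12)/6 = 30/6 = 5; σ²_Backend dev = ((12−2)/6)² = 2.778
te_Frontend dev = (12 + 4·14 + 22)/6 = 90/6 = 15; σ²_Frontend dev = ((22−12)/6)² = 2.778
te_Database migration = (7 + 4·11 + 27)/6 = 78/6 = 13; σ²_Database migration = ((27−7)/6)² = 11.111
te_Unit tests = (1 + 4·3 + 17)/6 = 30/6 = 5; σ²_Unit tests = ((17−1)/6)² = 7.111
te_Integration tests = (1 + 4·2 + 3)/6 = 12/6 = 2; σ²_Integration tests = ((3−1)/6)² = 0.111
te_Code review = (1 + 4·2 + 15)/6 = 24/6 = 4; σ²_Code review = ((15−1)/6)² = 5.444
te_Security audit = (7 + 4·10 + 25)/6 = 72/6 = 12; σ²_Security audit = ((25−7)/6)² = 9.000
te_Staging deploy = (3 + 4·7 + 23)/6 = 54/6 = 9; σ²_Staging deploy = ((23−3)/6)² = 11.111
te_Load testing = (1 + 4·3 + 5)/6 = 18/6 = 3; σ²_Load testing = ((5−1)/6)² = 0.444

Forward pass:
ES_Backend dev = 0; EF_Backend dev = 5
ES_Frontend dev = 5; EF_Frontend dev = 5+15 = 20
ES_Database migration = 5; EF_Database migration = 5+13 = 18
ES_Unit tests = 5; EF_Unit tests = 5+5 = 10
ES_Integration tests = 5; EF_Integration tests = 5+2 = 7
ES_Code review = max(EF_Frontend dev=20, EF_Database migration=18) = 20; EF_Code review = 20+4 = 24
ES_Security audit = 10; EF_Security audit = 10+12 = 22
ES_Staging deploy = 7; EF_Staging deploy = 7+9 = 16
ES_Load testing = max(EF_Code review=24, EF_Security audit=22, EF_Staging deploy=16) = 24; EF_Load testing = 24+3 = 27
Expected project duration μ = 27 hours. Critical path: Backend dev → Frontend dev → Code review → Load testing.

Variance along critical path = 2.778 + 2.778 + 5.444 + 0.444 = 11.444; σ = 3.383 hours.
D = μ + z·σ = 27 + 1.036·3.383 = 30.5 hours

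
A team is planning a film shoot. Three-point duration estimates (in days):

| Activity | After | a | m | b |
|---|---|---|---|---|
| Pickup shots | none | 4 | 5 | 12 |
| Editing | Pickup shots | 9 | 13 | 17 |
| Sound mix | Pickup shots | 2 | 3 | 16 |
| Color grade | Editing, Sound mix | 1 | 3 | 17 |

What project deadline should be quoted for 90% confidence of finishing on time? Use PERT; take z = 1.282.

28.2 days

te_Pickup shots = (4 + 4·5 + 12)/6 = 36/6 = 6; σ²_Pickup shots = ((12−4)/6)² = 1.778
te_Editing = (9 + 4·13 + 17)/6 = 78/6 = 13; σ²_Editing = ((17−9)/6)² = 1.778
te_Sound mix = (2 + 4·3 + 16)/6 = 30/6 = 5; σ²_Sound mix = ((16−2)/6)² = 5.444
te_Color grade = (1 + 4·3 + 17)/6 = 30/6 = 5; σ²_Color grade = ((17−1)/6)² = 7.111

Forward pass:
ES_Pickup shots = 0; EF_Pickup shots = 6
ES_Editing = 6; EF_Editing = 6+13 = 19
ES_Sound mix = 6; EF_Sound mix = 6+5 = 11
ES_Color grade = max(EF_Editing=19, EF_Sound mix=11) = 19; EF_Color grade = 19+5 = 24
Expected project duration μ = 24 days. Critical path: Pickup shots → Editing → Color grade.

Variance along critical path = 1.778 + 1.778 + 7.111 = 10.667; σ = 3.266 days.
D = μ + z·σ = 24 + 1.282·3.266 = 28.2 days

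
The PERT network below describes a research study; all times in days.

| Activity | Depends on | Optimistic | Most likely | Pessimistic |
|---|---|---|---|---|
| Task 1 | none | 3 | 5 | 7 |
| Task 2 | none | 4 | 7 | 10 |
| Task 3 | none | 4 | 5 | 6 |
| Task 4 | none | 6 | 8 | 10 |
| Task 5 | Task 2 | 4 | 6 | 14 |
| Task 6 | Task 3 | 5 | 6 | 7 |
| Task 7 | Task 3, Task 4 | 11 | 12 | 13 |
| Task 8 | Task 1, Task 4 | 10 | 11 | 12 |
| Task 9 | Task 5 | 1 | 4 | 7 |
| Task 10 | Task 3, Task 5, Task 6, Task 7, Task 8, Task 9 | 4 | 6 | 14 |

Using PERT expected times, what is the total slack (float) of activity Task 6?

te_Task 1 = (3 + 4·5 + 7)/6 = 30/6 = 5
te_Task 2 = (4 + 4·7 + 10)/6 = 42/6 = 7
te_Task 3 = (4 + 4·5 + 6)/6 = 30/6 = 5
te_Task 4 = (6 + 4·8 + 10)/6 = 48/6 = 8
te_Task 5 = (4 + 4·6 + 14)/6 = 42/6 = 7
te_Task 6 = (5 + 4·6 + 7)/6 = 36/6 = 6
te_Task 7 = (11 + 4·12 + 13)/6 = 72/6 = 12
te_Task 8 = (10 + 4·11 + 12)/6 = 66/6 = 11
te_Task 9 = (1 + 4·4 + 7)/6 = 24/6 = 4
te_Task 10 = (4 + 4·6 + 14)/6 = 42/6 = 7

Forward pass:
ES_Task 1 = 0; EF_Task 1 = 5
ES_Task 2 = 0; EF_Task 2 = 7
ES_Task 3 = 0; EF_Task 3 = 5
ES_Task 4 = 0; EF_Task 4 = 8
ES_Task 5 = 7; EF_Task 5 = 7+7 = 14
ES_Task 6 = 5; EF_Task 6 = 5+6 = 11
ES_Task 7 = max(EF_Task 3=5, EF_Task 4=8) = 8; EF_Task 7 = 8+12 = 20
ES_Task 8 = max(EF_Task 1=5, EF_Task 4=8) = 8; EF_Task 8 = 8+11 = 19
ES_Task 9 = 14; EF_Task 9 = 14+4 = 18
ES_Task 10 = max(EF_Task 3=5, EF_Task 5=14, EF_Task 6=11, EF_Task 7=20, EF_Task 8=19, EF_Task 9=18) = 20; EF_Task 10 = 20+7 = 27
Expected project duration μ = 27 days. Critical path: Task 4 → Task 7 → Task 10.

Backward pass:
LF_Task 10 = 27; LS_Task 10 = 27−7 = 20
LF_Task 9 = LS_Task 10 = 20; LS_Task 9 = 20−4 = 16
LF_Task 8 = LS_Task 10 = 20; LS_Task 8 = 20−11 = 9
LF_Task 7 = LS_Task 10 = 20; LS_Task 7 = 20−12 = 8
LF_Task 6 = LS_Task 10 = 20; LS_Task 6 = 20−6 = 14
LF_Task 5 = min(LS_Task 9=16, LS_Task 10=20) = 16; LS_Task 5 = 16−7 = 9
LF_Task 4 = min(LS_Task 7=8, LS_Task 8=9) = 8; LS_Task 4 = 8−8 = 0
LF_Task 3 = min(LS_Task 6=14, LS_Task 7=8, LS_Task 10=20) = 8; LS_Task 3 = 8−5 = 3
LF_Task 2 = LS_Task 5 = 9; LS_Task 2 = 9−7 = 2
LF_Task 1 = LS_Task 8 = 9; LS_Task 1 = 9−5 = 4
Slack_Task 6 = LS_Task 6 − ES_Task 6 = 14 − 5 = 9

9 days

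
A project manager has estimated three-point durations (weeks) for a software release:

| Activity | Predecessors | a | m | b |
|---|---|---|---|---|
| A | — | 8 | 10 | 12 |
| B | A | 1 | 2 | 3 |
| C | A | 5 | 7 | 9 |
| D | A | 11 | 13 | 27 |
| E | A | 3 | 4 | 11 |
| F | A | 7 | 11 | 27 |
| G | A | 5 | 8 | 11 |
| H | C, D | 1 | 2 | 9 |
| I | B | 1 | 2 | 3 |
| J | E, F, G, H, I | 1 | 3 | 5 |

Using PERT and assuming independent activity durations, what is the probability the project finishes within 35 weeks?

0.900

te_A = (8 + 4·10 + 12)/6 = 60/6 = 10; σ²_A = ((12−8)/6)² = 0.444
te_B = (1 + 4·2 + 3)/6 = 12/6 = 2; σ²_B = ((3−1)/6)² = 0.111
te_C = (5 + 4·7 + 9)/6 = 42/6 = 7; σ²_C = ((9−5)/6)² = 0.444
te_D = (11 + 4·13 + 27)/6 = 90/6 = 15; σ²_D = ((27−11)/6)² = 7.111
te_E = (3 + 4·4 + 11)/6 = 30/6 = 5; σ²_E = ((11−3)/6)² = 1.778
te_F = (7 + 4·11 + 27)/6 = 78/6 = 13; σ²_F = ((27−7)/6)² = 11.111
te_G = (5 + 4·8 + 11)/6 = 48/6 = 8; σ²_G = ((11−5)/6)² = 1.000
te_H = (1 + 4·2 + 9)/6 = 18/6 = 3; σ²_H = ((9−1)/6)² = 1.778
te_I = (1 + 4·2 + 3)/6 = 12/6 = 2; σ²_I = ((3−1)/6)² = 0.111
te_J = (1 + 4·3 + 5)/6 = 18/6 = 3; σ²_J = ((5−1)/6)² = 0.444

Forward pass:
ES_A = 0; EF_A = 10
ES_B = 10; EF_B = 10+2 = 12
ES_C = 10; EF_C = 10+7 = 17
ES_D = 10; EF_D = 10+15 = 25
ES_E = 10; EF_E = 10+5 = 15
ES_F = 10; EF_F = 10+13 = 23
ES_G = 10; EF_G = 10+8 = 18
ES_H = max(EF_C=17, EF_D=25) = 25; EF_H = 25+3 = 28
ES_I = 12; EF_I = 12+2 = 14
ES_J = max(EF_E=15, EF_F=23, EF_G=18, EF_H=28, EF_I=14) = 28; EF_J = 28+3 = 31
Expected project duration μ = 31 weeks. Critical path: A → D → H → J.

Variance along critical path = 0.444 + 7.111 + 1.778 + 0.444 = 9.778; σ = √9.778 = 3.127 weeks.
Z = (35 − 31) / 3.127 = 1.279
P(T ≤ 35) = Φ(1.279) ≈ 0.900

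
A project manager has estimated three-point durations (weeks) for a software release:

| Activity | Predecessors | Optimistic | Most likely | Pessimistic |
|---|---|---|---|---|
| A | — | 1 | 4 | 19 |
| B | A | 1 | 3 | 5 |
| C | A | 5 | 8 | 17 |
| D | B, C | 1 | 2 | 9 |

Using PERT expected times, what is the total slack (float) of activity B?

te_A = (1 + 4·4 + 19)/6 = 36/6 = 6
te_B = (1 + 4·3 + 5)/6 = 18/6 = 3
te_C = (5 + 4·8 + 17)/6 = 54/6 = 9
te_D = (1 + 4·2 + 9)/6 = 18/6 = 3

Forward pass:
ES_A = 0; EF_A = 6
ES_B = 6; EF_B = 6+3 = 9
ES_C = 6; EF_C = 6+9 = 15
ES_D = max(EF_B=9, EF_C=15) = 15; EF_D = 15+3 = 18
Expected project duration μ = 18 weeks. Critical path: A → C → D.

Backward pass:
LF_D = 18; LS_D = 18−3 = 15
LF_C = LS_D = 15; LS_C = 15−9 = 6
LF_B = LS_D = 15; LS_B = 15−3 = 12
LF_A = min(LS_B=12, LS_C=6) = 6; LS_A = 6−6 = 0
Slack_B = LS_B − ES_B = 12 − 6 = 6

6 weeks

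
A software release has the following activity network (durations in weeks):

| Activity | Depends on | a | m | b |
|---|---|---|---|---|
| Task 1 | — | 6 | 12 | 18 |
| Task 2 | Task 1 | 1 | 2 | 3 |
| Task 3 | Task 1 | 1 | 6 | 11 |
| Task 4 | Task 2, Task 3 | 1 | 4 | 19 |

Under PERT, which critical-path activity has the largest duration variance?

te_Task 1 = (6 + 4·12 + 18)/6 = 72/6 = 12; σ²_Task 1 = ((18−6)/6)² = 4.000
te_Task 2 = (1 + 4·2 + 3)/6 = 12/6 = 2; σ²_Task 2 = ((3−1)/6)² = 0.111
te_Task 3 = (1 + 4·6 + 11)/6 = 36/6 = 6; σ²_Task 3 = ((11−1)/6)² = 2.778
te_Task 4 = (1 + 4·4 + 19)/6 = 36/6 = 6; σ²_Task 4 = ((19−1)/6)² = 9.000

Forward pass:
ES_Task 1 = 0; EF_Task 1 = 12
ES_Task 2 = 12; EF_Task 2 = 12+2 = 14
ES_Task 3 = 12; EF_Task 3 = 12+6 = 18
ES_Task 4 = max(EF_Task 2=14, EF_Task 3=18) = 18; EF_Task 4 = 18+6 = 24
Expected project duration μ = 24 weeks. Critical path: Task 1 → Task 3 → Task 4.

Variances on critical path: σ²_Task 1=4.000, σ²_Task 3=2.778, σ²_Task 4=9.000.
Largest is σ²_Task 4 = 9.000.

Task 4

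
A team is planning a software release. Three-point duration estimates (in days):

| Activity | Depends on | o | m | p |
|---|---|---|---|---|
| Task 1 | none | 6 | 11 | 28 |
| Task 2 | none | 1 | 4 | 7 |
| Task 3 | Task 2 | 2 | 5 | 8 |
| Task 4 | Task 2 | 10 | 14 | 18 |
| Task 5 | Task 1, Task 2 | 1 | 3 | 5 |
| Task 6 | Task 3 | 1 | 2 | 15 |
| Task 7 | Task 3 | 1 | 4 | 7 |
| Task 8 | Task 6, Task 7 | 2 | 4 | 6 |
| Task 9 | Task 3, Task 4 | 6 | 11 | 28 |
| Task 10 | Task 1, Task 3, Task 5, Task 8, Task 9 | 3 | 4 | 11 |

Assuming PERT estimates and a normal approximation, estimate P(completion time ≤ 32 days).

te_Task 1 = (6 + 4·11 + 28)/6 = 78/6 = 13; σ²_Task 1 = ((28−6)/6)² = 13.444
te_Task 2 = (1 + 4·4 + 7)/6 = 24/6 = 4; σ²_Task 2 = ((7−1)/6)² = 1.000
te_Task 3 = (2 + 4·5 + 8)/6 = 30/6 = 5; σ²_Task 3 = ((8−2)/6)² = 1.000
te_Task 4 = (10 + 4·14 + 18)/6 = 84/6 = 14; σ²_Task 4 = ((18−10)/6)² = 1.778
te_Task 5 = (1 + 4·3 + 5)/6 = 18/6 = 3; σ²_Task 5 = ((5−1)/6)² = 0.444
te_Task 6 = (1 + 4·2 + 15)/6 = 24/6 = 4; σ²_Task 6 = ((15−1)/6)² = 5.444
te_Task 7 = (1 + 4·4 + 7)/6 = 24/6 = 4; σ²_Task 7 = ((7−1)/6)² = 1.000
te_Task 8 = (2 + 4·4 + 6)/6 = 24/6 = 4; σ²_Task 8 = ((6−2)/6)² = 0.444
te_Task 9 = (6 + 4·11 + 28)/6 = 78/6 = 13; σ²_Task 9 = ((28−6)/6)² = 13.444
te_Task 10 = (3 + 4·4 + 11)/6 = 30/6 = 5; σ²_Task 10 = ((11−3)/6)² = 1.778

Forward pass:
ES_Task 1 = 0; EF_Task 1 = 13
ES_Task 2 = 0; EF_Task 2 = 4
ES_Task 3 = 4; EF_Task 3 = 4+5 = 9
ES_Task 4 = 4; EF_Task 4 = 4+14 = 18
ES_Task 5 = max(EF_Task 1=13, EF_Task 2=4) = 13; EF_Task 5 = 13+3 = 16
ES_Task 6 = 9; EF_Task 6 = 9+4 = 13
ES_Task 7 = 9; EF_Task 7 = 9+4 = 13
ES_Task 8 = max(EF_Task 6=13, EF_Task 7=13) = 13; EF_Task 8 = 13+4 = 17
ES_Task 9 = max(EF_Task 3=9, EF_Task 4=18) = 18; EF_Task 9 = 18+13 = 31
ES_Task 10 = max(EF_Task 1=13, EF_Task 3=9, EF_Task 5=16, EF_Task 8=17, EF_Task 9=31) = 31; EF_Task 10 = 31+5 = 36
Expected project duration μ = 36 days. Critical path: Task 2 → Task 4 → Task 9 → Task 10.

Variance along critical path = 1.000 + 1.778 + 13.444 + 1.778 = 18.000; σ = √18.000 = 4.243 days.
Z = (32 − 36) / 4.243 = -0.943
P(T ≤ 32) = Φ(-0.943) ≈ 0.173

0.173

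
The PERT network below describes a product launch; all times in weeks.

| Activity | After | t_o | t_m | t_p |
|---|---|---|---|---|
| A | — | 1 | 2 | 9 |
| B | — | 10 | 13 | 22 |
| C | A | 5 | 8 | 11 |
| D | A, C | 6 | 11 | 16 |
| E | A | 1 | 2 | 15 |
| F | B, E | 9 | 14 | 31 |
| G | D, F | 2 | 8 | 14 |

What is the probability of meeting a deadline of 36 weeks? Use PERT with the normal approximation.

te_A = (1 + 4·2 + 9)/6 = 18/6 = 3; σ²_A = ((9−1)/6)² = 1.778
te_B = (10 + 4·13 + 22)/6 = 84/6 = 14; σ²_B = ((22−10)/6)² = 4.000
te_C = (5 + 4·8 + 11)/6 = 48/6 = 8; σ²_C = ((11−5)/6)² = 1.000
te_D = (6 + 4·11 + 16)/6 = 66/6 = 11; σ²_D = ((16−6)/6)² = 2.778
te_E = (1 + 4·2 + 15)/6 = 24/6 = 4; σ²_E = ((15−1)/6)² = 5.444
te_F = (9 + 4·14 + 31)/6 = 96/6 = 16; σ²_F = ((31−9)/6)² = 13.444
te_G = (2 + 4·8 + 14)/6 = 48/6 = 8; σ²_G = ((14−2)/6)² = 4.000

Forward pass:
ES_A = 0; EF_A = 3
ES_B = 0; EF_B = 14
ES_C = 3; EF_C = 3+8 = 11
ES_D = max(EF_A=3, EF_C=11) = 11; EF_D = 11+11 = 22
ES_E = 3; EF_E = 3+4 = 7
ES_F = max(EF_B=14, EF_E=7) = 14; EF_F = 14+16 = 30
ES_G = max(EF_D=22, EF_F=30) = 30; EF_G = 30+8 = 38
Expected project duration μ = 38 weeks. Critical path: B → F → G.

Variance along critical path = 4.000 + 13.444 + 4.000 = 21.444; σ = √21.444 = 4.631 weeks.
Z = (36 − 38) / 4.631 = -0.432
P(T ≤ 36) = Φ(-0.432) ≈ 0.333

0.333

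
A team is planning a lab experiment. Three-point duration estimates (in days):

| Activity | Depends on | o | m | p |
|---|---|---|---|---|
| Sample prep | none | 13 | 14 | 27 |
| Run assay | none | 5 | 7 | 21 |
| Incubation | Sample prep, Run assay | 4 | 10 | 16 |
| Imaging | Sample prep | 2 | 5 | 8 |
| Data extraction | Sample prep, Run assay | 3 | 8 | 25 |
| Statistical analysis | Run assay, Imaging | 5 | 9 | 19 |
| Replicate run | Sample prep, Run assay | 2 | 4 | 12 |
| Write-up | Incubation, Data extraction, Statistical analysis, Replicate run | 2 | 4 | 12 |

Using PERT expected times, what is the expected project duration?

te_Sample prep = (13 + 4·14 + 27)/6 = 96/6 = 16
te_Run assay = (5 + 4·7 + 21)/6 = 54/6 = 9
te_Incubation = (4 + 4·10 + 16)/6 = 60/6 = 10
te_Imaging = (2 + 4·5 + 8)/6 = 30/6 = 5
te_Data extraction = (3 + 4·8 + 25)/6 = 60/6 = 10
te_Statistical analysis = (5 + 4·9 + 19)/6 = 60/6 = 10
te_Replicate run = (2 + 4·4 + 12)/6 = 30/6 = 5
te_Write-up = (2 + 4·4 + 12)/6 = 30/6 = 5

Forward pass:
ES_Sample prep = 0; EF_Sample prep = 16
ES_Run assay = 0; EF_Run assay = 9
ES_Incubation = max(EF_Sample prep=16, EF_Run assay=9) = 16; EF_Incubation = 16+10 = 26
ES_Imaging = 16; EF_Imaging = 16+5 = 21
ES_Data extraction = max(EF_Sample prep=16, EF_Run assay=9) = 16; EF_Data extraction = 16+10 = 26
ES_Statistical analysis = max(EF_Run assay=9, EF_Imaging=21) = 21; EF_Statistical analysis = 21+10 = 31
ES_Replicate run = max(EF_Sample prep=16, EF_Run assay=9) = 16; EF_Replicate run = 16+5 = 21
ES_Write-up = max(EF_Incubation=26, EF_Data extraction=26, EF_Statistical analysis=31, EF_Replicate run=21) = 31; EF_Write-up = 31+5 = 36
Expected project duration μ = 36 days. Critical path: Sample prep → Imaging → Statistical analysis → Write-up.

36 days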